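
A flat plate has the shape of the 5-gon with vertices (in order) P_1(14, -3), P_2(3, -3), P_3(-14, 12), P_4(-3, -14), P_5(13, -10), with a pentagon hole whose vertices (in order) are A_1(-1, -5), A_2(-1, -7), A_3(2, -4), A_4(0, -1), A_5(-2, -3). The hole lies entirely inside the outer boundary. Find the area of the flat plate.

241.5

Outer boundary:
Apply the surveyor's formula: 2A = Σ (x_i·y_{i+1} − x_{i+1}·y_i), indices taken mod 5.
P_1→P_2: (14)(-3) − (3)(-3) = -33
P_2→P_3: (3)(12) − (-14)(-3) = -6
P_3→P_4: (-14)(-14) − (-3)(12) = 232
P_4→P_5: (-3)(-10) − (13)(-14) = 212
P_5→P_1: (13)(-3) − (14)(-10) = 101
Σ = 506
Area = |Σ|/2 = 253.
Hole:
Cross-terms: 2, 18, -2, -2, 7  ⇒  Σ = 23
Area = |Σ|/2 = 11.5.
Net area = 253 − 11.5 = 241.5.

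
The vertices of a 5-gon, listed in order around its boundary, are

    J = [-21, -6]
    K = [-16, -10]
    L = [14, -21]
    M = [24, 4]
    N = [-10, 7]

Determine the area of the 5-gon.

782.5

Cross-terms: 114, 476, 560, 208, 207  ⇒  Σ = 1565
Area = |Σ|/2 = 782.5.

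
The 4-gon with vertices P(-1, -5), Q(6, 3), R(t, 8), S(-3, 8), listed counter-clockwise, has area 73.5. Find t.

5

The doubled signed area Σ (x_i y_{i+1} − x_{i+1} y_i) is linear in t.
With t=0 it equals 122; the coefficient of t is 5 (from the two edges through R).
So 5·t + 122 = 2·73.5 = 147 ⇒ t = 5.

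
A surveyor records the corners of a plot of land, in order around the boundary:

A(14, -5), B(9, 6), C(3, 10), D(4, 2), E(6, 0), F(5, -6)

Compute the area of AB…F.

89

Apply Gauss's area formula: 2A = Σ (x_i·y_{i+1} − x_{i+1}·y_i), indices taken mod 6.
Cross-terms: 129, 72, -34, -12, -36, 59  ⇒  Σ = 178
Area = |Σ|/2 = 89.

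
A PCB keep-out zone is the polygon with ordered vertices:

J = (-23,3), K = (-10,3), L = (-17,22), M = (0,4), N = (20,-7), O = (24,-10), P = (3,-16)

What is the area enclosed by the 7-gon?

550.5

Apply the shoelace formula: 2A = Σ (x_i·y_{i+1} − x_{i+1}·y_i), indices taken mod 7.
Σ = (-39) + (-169) + (-68) + (-80) + (-32) + (-354) + (-359) = -1101
Area = |Σ|/2 = 550.5.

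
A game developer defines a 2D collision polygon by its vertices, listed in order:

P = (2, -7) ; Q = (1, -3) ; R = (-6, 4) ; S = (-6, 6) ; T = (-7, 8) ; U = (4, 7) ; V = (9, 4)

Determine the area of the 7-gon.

Apply the shoelace formula: 2A = Σ (x_i·y_{i+1} − x_{i+1}·y_i), indices taken mod 7.
Cross-terms: 1, -14, -12, -6, -81, -47, -71  ⇒  Σ = -230
Area = |Σ|/2 = 115.

115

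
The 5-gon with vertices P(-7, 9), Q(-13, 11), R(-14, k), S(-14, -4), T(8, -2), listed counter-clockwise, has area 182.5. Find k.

Write out the shoelace sum; only the two edges meeting at R involve k:
2·Area = [((-13)·k − (-14)·11) + ((-14)·(-4) − (-14)·k)] + 158
       = 1·k + 368 = 365
⇒ k = -3.

-3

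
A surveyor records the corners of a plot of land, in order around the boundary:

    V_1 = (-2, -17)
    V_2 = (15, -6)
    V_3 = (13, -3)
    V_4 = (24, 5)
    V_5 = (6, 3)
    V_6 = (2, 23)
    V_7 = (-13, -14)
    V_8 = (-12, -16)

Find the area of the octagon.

547

Apply the shoelace formula: 2A = Σ (x_i·y_{i+1} − x_{i+1}·y_i), indices taken mod 8.
Cross-terms: 267, 33, 137, 42, 132, 271, 40, 172  ⇒  Σ = 1094
Area = |Σ|/2 = 547.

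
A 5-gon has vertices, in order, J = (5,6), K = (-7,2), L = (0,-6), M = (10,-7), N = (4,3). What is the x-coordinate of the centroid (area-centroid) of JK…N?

Apply Gauss's area formula. First the cross-terms c_i = x_i·y_{i+1} − x_{i+1}·y_i:
  52, 42, 60, 58, 9  ⇒  2A = 221, A = 110.5.
Then Σ (x_i + x_{i+1})·c_i = 1095, so x̄ = 1095 / (6·110.5) = 365/221.

365/221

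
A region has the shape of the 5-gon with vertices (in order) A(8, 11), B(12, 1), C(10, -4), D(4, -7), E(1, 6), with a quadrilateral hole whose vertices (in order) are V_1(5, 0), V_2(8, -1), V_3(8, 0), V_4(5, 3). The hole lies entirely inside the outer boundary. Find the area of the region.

Outer boundary:
Apply the shoelace formula: 2A = Σ (x_i·y_{i+1} − x_{i+1}·y_i), indices taken mod 5.
A→B: (8)(1) − (12)(11) = -124
B→C: (12)(-4) − (10)(1) = -58
C→D: (10)(-7) − (4)(-4) = -54
D→E: (4)(6) − (1)(-7) = 31
E→A: (1)(11) − (8)(6) = -37
Σ = -242
Area = |Σ|/2 = 121.
Hole:
Σ = (-5) + (8) + (24) + (-15) = 12
Area = |Σ|/2 = 6.
Net area = 121 − 6 = 115.

115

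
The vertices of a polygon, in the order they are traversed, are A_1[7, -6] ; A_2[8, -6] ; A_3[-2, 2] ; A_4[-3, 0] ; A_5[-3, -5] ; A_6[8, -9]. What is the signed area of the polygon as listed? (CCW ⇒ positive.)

Apply Gauss's area formula: 2A = Σ (x_i·y_{i+1} − x_{i+1}·y_i), indices taken mod 6.
A_1→A_2: (7)(-6) − (8)(-6) = 6
A_2→A_3: (8)(2) − (-2)(-6) = 4
A_3→A_4: (-2)(0) − (-3)(2) = 6
A_4→A_5: (-3)(-5) − (-3)(0) = 15
A_5→A_6: (-3)(-9) − (8)(-5) = 67
A_6→A_1: (8)(-6) − (7)(-9) = 15
Σ = 113
Signed area = Σ/2 = 56.5 (positive ⇒ counter-clockwise traversal).

56.5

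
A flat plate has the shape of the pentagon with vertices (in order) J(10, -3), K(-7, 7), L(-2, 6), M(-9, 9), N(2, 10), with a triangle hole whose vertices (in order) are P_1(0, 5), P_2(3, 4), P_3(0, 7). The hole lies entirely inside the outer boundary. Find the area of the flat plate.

75.5

Outer boundary:
Apply the shoelace formula: 2A = Σ (x_i·y_{i+1} − x_{i+1}·y_i), indices taken mod 5.
J→K: (10)(7) − (-7)(-3) = 49
K→L: (-7)(6) − (-2)(7) = -28
L→M: (-2)(9) − (-9)(6) = 36
M→N: (-9)(10) − (2)(9) = -108
N→J: (2)(-3) − (10)(10) = -106
Σ = -157
Area = |Σ|/2 = 78.5.
Hole:
Apply the shoelace (surveyor's) formula: 2A = Σ (x_i·y_{i+1} − x_{i+1}·y_i), indices taken mod 3.
Σ = (-15) + (21) + (0) = 6
Area = |Σ|/2 = 3.
Net area = 78.5 − 3 = 75.5.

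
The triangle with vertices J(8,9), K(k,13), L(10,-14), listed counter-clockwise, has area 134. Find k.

Write out the shoelace sum; only the two edges meeting at K involve k:
2·Area = [(8·13 − k·9) + (k·(-14) − 10·13)] + 202
       = -23·k + 176 = 268
⇒ k = -4.

-4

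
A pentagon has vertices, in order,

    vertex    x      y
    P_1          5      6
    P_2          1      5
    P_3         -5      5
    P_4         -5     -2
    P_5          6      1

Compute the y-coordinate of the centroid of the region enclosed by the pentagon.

412/183

Apply Gauss's area formula. First the cross-terms c_i = x_i·y_{i+1} − x_{i+1}·y_i:
  19, 30, 35, 7, 31  ⇒  2A = 122, A = 61.
Then Σ (y_i + y_{i+1})·c_i = 824, so ȳ = 824 / (6·61) = 412/183.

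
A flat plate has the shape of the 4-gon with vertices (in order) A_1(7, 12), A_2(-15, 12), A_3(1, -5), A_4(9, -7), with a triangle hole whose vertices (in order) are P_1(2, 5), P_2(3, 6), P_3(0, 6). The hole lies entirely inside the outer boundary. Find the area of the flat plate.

Outer boundary:
Apply the shoelace (surveyor's) formula: 2A = Σ (x_i·y_{i+1} − x_{i+1}·y_i), indices taken mod 4.
Σ = (264) + (63) + (38) + (157) = 522
Area = |Σ|/2 = 261.
Hole:
Apply the shoelace (surveyor's) formula: 2A = Σ (x_i·y_{i+1} − x_{i+1}·y_i), indices taken mod 3.
Σ = (-3) + (18) + (-12) = 3
Area = |Σ|/2 = 1.5.
Net area = 261 − 1.5 = 259.5.

259.5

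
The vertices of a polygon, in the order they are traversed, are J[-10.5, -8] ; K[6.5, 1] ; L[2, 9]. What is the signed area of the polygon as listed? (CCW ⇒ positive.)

Σ = (41.5) + (56.5) + (78.5) = 176.5
Signed area = Σ/2 = 88.25 (positive ⇒ counter-clockwise traversal).

88.25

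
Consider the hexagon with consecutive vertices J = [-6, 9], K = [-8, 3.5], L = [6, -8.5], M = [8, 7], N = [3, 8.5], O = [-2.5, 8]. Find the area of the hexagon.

Cross-terms: 51, 47, 110, 47, 45.25, 25.5  ⇒  Σ = 325.75
Area = |Σ|/2 = 162.875.

162.875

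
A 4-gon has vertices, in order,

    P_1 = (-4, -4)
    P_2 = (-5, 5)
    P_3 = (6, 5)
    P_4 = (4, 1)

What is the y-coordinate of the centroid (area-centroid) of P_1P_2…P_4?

58/33

Apply Gauss's area formula. First the cross-terms c_i = x_i·y_{i+1} − x_{i+1}·y_i:
  -40, -55, -14, -12  ⇒  2A = -121, A = -60.5.
Then Σ (y_i + y_{i+1})·c_i = -638, so ȳ = -638 / (6·(-60.5)) = 58/33.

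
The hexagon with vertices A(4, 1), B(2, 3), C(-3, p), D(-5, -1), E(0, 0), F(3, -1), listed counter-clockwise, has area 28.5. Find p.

Write out the shoelace sum; only the two edges meeting at C involve p:
2·Area = [(2·p − (-3)·3) + ((-3)·(-1) − (-5)·p)] + 17
       = 7·p + 29 = 57
⇒ p = 4.

4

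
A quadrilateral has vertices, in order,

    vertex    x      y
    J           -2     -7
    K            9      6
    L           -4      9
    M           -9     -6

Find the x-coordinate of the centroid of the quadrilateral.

-29/26

Apply Gauss's area formula. First the cross-terms c_i = x_i·y_{i+1} − x_{i+1}·y_i:
  51, 105, 105, 51  ⇒  2A = 312, A = 156.
Then Σ (x_i + x_{i+1})·c_i = -1044, so x̄ = -1044 / (6·156) = -29/26.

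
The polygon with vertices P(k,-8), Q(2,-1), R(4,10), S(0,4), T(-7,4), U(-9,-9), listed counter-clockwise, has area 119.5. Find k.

Write out the shoelace sum; only the two edges meeting at P involve k:
2·Area = [((-9)·(-8) − k·(-9)) + (k·(-1) − 2·(-8))] + 167
       = 8·k + 255 = 239
⇒ k = -2.

-2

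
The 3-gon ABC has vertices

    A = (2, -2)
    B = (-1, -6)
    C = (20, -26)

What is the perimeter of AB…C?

64

|AB| = √((-3)² + (-4)²) = √25 = 5
|BC| = √((21)² + (-20)²) = √841 = 29
|CA| = √((-18)² + (24)²) = √900 = 30
Perimeter = 5 + 29 + 30 = 64.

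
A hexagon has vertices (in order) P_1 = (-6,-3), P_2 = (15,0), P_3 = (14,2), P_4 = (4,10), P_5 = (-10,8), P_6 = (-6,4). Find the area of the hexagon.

194.5

Σ = (45) + (30) + (132) + (132) + (8) + (42) = 389
Area = |Σ|/2 = 194.5.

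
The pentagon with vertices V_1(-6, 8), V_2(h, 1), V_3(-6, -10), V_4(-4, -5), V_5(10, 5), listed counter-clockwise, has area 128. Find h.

Write out the shoelace sum; only the two edges meeting at V_2 involve h:
2·Area = [((-6)·1 − h·8) + (h·(-10) − (-6)·1)] + 130
       = -18·h + 130 = 256
⇒ h = -7.

-7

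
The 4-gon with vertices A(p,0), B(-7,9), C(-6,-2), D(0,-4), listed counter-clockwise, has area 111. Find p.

10

The doubled signed area Σ (x_i y_{i+1} − x_{i+1} y_i) is linear in p.
With p=0 it equals 92; the coefficient of p is 13 (from the two edges through A).
So 13·p + 92 = 2·111 = 222 ⇒ p = 10.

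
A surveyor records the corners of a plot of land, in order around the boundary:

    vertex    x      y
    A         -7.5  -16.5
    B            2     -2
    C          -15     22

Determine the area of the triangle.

237.25

Apply Gauss's area formula: 2A = Σ (x_i·y_{i+1} − x_{i+1}·y_i), indices taken mod 3.
Σ = (48) + (14) + (412.5) = 474.5
Area = |Σ|/2 = 237.25.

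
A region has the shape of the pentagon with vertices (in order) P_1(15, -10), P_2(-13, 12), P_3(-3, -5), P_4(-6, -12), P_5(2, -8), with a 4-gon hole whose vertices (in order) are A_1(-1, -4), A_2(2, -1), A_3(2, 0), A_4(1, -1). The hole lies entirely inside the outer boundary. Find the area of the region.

Outer boundary:
Apply the shoelace formula: 2A = Σ (x_i·y_{i+1} − x_{i+1}·y_i), indices taken mod 5.
Cross-terms: 50, 101, 6, 72, 100  ⇒  Σ = 329
Area = |Σ|/2 = 164.5.
Hole:
Apply Gauss's area formula: 2A = Σ (x_i·y_{i+1} − x_{i+1}·y_i), indices taken mod 4.
A_1→A_2: (-1)(-1) − (2)(-4) = 9
A_2→A_3: (2)(0) − (2)(-1) = 2
A_3→A_4: (2)(-1) − (1)(0) = -2
A_4→A_1: (1)(-4) − (-1)(-1) = -5
Σ = 4
Area = |Σ|/2 = 2.
Net area = 164.5 − 2 = 162.5.

162.5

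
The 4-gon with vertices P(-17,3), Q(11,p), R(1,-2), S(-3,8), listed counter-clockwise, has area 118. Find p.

-9

Write out the shoelace sum; only the two edges meeting at Q involve p:
2·Area = [((-17)·p − 11·3) + (11·(-2) − 1·p)] + 129
       = -18·p + 74 = 236
⇒ p = -9.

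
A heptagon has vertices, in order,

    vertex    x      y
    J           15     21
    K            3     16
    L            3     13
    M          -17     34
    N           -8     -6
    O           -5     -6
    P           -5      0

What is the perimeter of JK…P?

|JK| = √((-12)² + (-5)²) = √169 = 13
|KL| = √((0)² + (-3)²) = √9 = 3
|LM| = √((-20)² + (21)²) = √841 = 29
|MN| = √((9)² + (-40)²) = √1681 = 41
|NO| = √((3)² + (0)²) = √9 = 3
|OP| = √((0)² + (6)²) = √36 = 6
|PJ| = √((20)² + (21)²) = √841 = 29
Perimeter = 13 + 3 + 29 + 41 + 3 + 6 + 29 = 124.

124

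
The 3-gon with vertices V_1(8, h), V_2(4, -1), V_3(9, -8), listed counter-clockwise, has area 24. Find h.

3

Write out the shoelace sum; only the two edges meeting at V_1 involve h:
2·Area = [(9·h − 8·(-8)) + (8·(-1) − 4·h)] + -23
       = 5·h + 33 = 48
⇒ h = 3.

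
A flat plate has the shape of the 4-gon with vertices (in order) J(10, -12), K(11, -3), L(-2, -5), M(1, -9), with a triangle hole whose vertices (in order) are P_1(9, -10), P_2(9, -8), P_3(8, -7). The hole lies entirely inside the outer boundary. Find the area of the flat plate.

Outer boundary:
Apply the shoelace (surveyor's) formula: 2A = Σ (x_i·y_{i+1} − x_{i+1}·y_i), indices taken mod 4.
Σ = (102) + (-61) + (23) + (78) = 142
Area = |Σ|/2 = 71.
Hole:
Apply the surveyor's formula: 2A = Σ (x_i·y_{i+1} − x_{i+1}·y_i), indices taken mod 3.
Σ = (18) + (1) + (-17) = 2
Area = |Σ|/2 = 1.
Net area = 71 − 1 = 70.

70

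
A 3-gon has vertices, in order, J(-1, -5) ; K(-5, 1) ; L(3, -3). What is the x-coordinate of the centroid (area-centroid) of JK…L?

-1

Apply Gauss's area formula. First the cross-terms c_i = x_i·y_{i+1} − x_{i+1}·y_i:
  -26, 12, -18  ⇒  2A = -32, A = -16.
Then Σ (x_i + x_{i+1})·c_i = 96, so x̄ = 96 / (6·(-16)) = -1.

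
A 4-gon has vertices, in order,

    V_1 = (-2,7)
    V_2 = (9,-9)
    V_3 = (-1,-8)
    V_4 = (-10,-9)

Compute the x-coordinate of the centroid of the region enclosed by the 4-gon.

-46/45

Apply Gauss's area formula. First the cross-terms c_i = x_i·y_{i+1} − x_{i+1}·y_i:
  -45, -81, -71, -88  ⇒  2A = -285, A = -142.5.
Then Σ (x_i + x_{i+1})·c_i = 874, so x̄ = 874 / (6·(-142.5)) = -46/45.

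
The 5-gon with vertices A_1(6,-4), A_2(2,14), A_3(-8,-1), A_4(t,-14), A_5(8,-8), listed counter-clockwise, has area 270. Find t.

-14

The doubled signed area Σ (x_i y_{i+1} − x_{i+1} y_i) is linear in t.
With t=0 it equals 442; the coefficient of t is -7 (from the two edges through A_4).
So -7·t + 442 = 2·270 = 540 ⇒ t = -14.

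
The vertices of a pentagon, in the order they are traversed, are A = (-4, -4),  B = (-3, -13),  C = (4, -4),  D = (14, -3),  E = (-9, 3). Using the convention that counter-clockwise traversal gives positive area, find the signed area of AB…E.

Σ = (40) + (64) + (44) + (15) + (48) = 211
Signed area = Σ/2 = 105.5 (positive ⇒ counter-clockwise traversal).

105.5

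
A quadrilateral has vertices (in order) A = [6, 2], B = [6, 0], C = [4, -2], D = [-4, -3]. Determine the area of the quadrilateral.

17

Cross-terms: -12, -12, -20, 10  ⇒  Σ = -34
Area = |Σ|/2 = 17.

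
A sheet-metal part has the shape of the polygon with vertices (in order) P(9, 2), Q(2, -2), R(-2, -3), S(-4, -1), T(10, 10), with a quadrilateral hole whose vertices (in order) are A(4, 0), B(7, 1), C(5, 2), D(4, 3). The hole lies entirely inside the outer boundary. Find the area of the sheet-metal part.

67

Outer boundary:
Cross-terms: -22, -10, -10, -30, -70  ⇒  Σ = -142
Area = |Σ|/2 = 71.
Hole:
Σ = (4) + (9) + (7) + (-12) = 8
Area = |Σ|/2 = 4.
Net area = 71 − 4 = 67.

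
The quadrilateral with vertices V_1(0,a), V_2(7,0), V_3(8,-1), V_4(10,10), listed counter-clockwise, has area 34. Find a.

-5

Write out the shoelace sum; only the two edges meeting at V_1 involve a:
2·Area = [(10·a − 0·10) + (0·0 − 7·a)] + 83
       = 3·a + 83 = 68
⇒ a = -5.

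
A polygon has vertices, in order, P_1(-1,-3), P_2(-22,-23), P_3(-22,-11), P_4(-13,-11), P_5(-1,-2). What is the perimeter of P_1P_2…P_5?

66

|P_1P_2| = √((-21)² + (-20)²) = √841 = 29
|P_2P_3| = √((0)² + (12)²) = √144 = 12
|P_3P_4| = √((9)² + (0)²) = √81 = 9
|P_4P_5| = √((12)² + (9)²) = √225 = 15
|P_5P_1| = √((0)² + (-1)²) = √1 = 1
Perimeter = 29 + 12 + 9 + 15 + 1 = 66.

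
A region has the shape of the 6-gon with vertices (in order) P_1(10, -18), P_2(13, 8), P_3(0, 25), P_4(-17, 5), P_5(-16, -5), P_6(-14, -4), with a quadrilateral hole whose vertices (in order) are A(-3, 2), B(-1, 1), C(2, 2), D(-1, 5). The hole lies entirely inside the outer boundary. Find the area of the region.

747.5

Outer boundary:
P_1→P_2: (10)(8) − (13)(-18) = 314
P_2→P_3: (13)(25) − (0)(8) = 325
P_3→P_4: (0)(5) − (-17)(25) = 425
P_4→P_5: (-17)(-5) − (-16)(5) = 165
P_5→P_6: (-16)(-4) − (-14)(-5) = -6
P_6→P_1: (-14)(-18) − (10)(-4) = 292
Σ = 1515
Area = |Σ|/2 = 757.5.
Hole:
Σ = (-1) + (-4) + (12) + (13) = 20
Area = |Σ|/2 = 10.
Net area = 757.5 − 10 = 747.5.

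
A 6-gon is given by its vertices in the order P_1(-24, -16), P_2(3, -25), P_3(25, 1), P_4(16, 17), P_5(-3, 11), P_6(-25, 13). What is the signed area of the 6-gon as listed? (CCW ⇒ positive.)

Apply the surveyor's formula: 2A = Σ (x_i·y_{i+1} − x_{i+1}·y_i), indices taken mod 6.
Σ = (648) + (628) + (409) + (227) + (236) + (712) = 2860
Signed area = Σ/2 = 1430 (positive ⇒ counter-clockwise traversal).

1430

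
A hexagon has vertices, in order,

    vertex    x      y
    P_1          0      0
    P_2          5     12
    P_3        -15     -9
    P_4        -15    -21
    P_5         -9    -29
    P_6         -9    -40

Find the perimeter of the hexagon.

|P_1P_2| = √((5)² + (12)²) = √169 = 13
|P_2P_3| = √((-20)² + (-21)²) = √841 = 29
|P_3P_4| = √((0)² + (-12)²) = √144 = 12
|P_4P_5| = √((6)² + (-8)²) = √100 = 10
|P_5P_6| = √((0)² + (-11)²) = √121 = 11
|P_6P_1| = √((9)² + (40)²) = √1681 = 41
Perimeter = 13 + 29 + 12 + 10 + 11 + 41 = 116.

116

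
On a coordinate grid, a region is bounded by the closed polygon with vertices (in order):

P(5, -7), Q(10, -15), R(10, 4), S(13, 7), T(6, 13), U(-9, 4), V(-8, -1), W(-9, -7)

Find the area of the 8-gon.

Apply the shoelace formula: 2A = Σ (x_i·y_{i+1} − x_{i+1}·y_i), indices taken mod 8.
Σ = (-5) + (190) + (18) + (127) + (141) + (41) + (47) + (98) = 657
Area = |Σ|/2 = 328.5.

328.5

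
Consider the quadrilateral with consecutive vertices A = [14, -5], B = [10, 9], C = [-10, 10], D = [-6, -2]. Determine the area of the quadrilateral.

252

Σ = (176) + (190) + (80) + (58) = 504
Area = |Σ|/2 = 252.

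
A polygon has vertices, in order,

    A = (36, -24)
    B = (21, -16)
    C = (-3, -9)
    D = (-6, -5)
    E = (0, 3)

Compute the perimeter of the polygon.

|AB| = √((-15)² + (8)²) = √289 = 17
|BC| = √((-24)² + (7)²) = √625 = 25
|CD| = √((-3)² + (4)²) = √25 = 5
|DE| = √((6)² + (8)²) = √100 = 10
|EA| = √((36)² + (-27)²) = √2025 = 45
Perimeter = 17 + 25 + 5 + 10 + 45 = 102.

102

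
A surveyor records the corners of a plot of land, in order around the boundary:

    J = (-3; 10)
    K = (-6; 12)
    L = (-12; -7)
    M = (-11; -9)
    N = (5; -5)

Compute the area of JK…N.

188

Apply the surveyor's formula: 2A = Σ (x_i·y_{i+1} − x_{i+1}·y_i), indices taken mod 5.
Σ = (24) + (186) + (31) + (100) + (35) = 376
Area = |Σ|/2 = 188.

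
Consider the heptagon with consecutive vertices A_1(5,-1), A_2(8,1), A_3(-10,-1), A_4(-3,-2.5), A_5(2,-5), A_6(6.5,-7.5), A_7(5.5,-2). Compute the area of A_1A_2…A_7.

53.625

Apply the shoelace formula: 2A = Σ (x_i·y_{i+1} − x_{i+1}·y_i), indices taken mod 7.
A_1→A_2: (5)(1) − (8)(-1) = 13
A_2→A_3: (8)(-1) − (-10)(1) = 2
A_3→A_4: (-10)(-2.5) − (-3)(-1) = 22
A_4→A_5: (-3)(-5) − (2)(-2.5) = 20
A_5→A_6: (2)(-7.5) − (6.5)(-5) = 17.5
A_6→A_7: (6.5)(-2) − (5.5)(-7.5) = 28.25
A_7→A_1: (5.5)(-1) − (5)(-2) = 4.5
Σ = 107.25
Area = |Σ|/2 = 53.625.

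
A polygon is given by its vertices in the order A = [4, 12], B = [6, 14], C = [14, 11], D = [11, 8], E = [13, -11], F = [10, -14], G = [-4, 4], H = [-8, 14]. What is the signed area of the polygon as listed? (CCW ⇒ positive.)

-322

Σ = (-16) + (-130) + (-9) + (-225) + (-72) + (-16) + (-24) + (-152) = -644
Signed area = Σ/2 = -322 (negative ⇒ clockwise traversal).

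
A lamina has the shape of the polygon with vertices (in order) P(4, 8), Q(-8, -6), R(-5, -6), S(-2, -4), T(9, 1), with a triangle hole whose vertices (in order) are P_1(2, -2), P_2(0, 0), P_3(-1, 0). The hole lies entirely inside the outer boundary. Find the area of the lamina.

83

Outer boundary:
Apply the surveyor's formula: 2A = Σ (x_i·y_{i+1} − x_{i+1}·y_i), indices taken mod 5.
Cross-terms: 40, 18, 8, 34, 68  ⇒  Σ = 168
Area = |Σ|/2 = 84.
Hole:
Apply Gauss's area formula: 2A = Σ (x_i·y_{i+1} − x_{i+1}·y_i), indices taken mod 3.
Σ = (0) + (0) + (2) = 2
Area = |Σ|/2 = 1.
Net area = 84 − 1 = 83.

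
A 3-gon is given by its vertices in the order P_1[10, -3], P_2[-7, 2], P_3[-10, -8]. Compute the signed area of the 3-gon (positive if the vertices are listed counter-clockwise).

Apply the shoelace (surveyor's) formula: 2A = Σ (x_i·y_{i+1} − x_{i+1}·y_i), indices taken mod 3.
Σ = (-1) + (76) + (110) = 185
Signed area = Σ/2 = 92.5 (positive ⇒ counter-clockwise traversal).

92.5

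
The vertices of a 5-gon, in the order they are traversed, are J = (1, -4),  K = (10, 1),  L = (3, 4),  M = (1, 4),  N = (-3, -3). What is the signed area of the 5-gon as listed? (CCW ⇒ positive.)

55

Cross-terms: 41, 37, 8, 9, 15  ⇒  Σ = 110
Signed area = Σ/2 = 55 (positive ⇒ counter-clockwise traversal).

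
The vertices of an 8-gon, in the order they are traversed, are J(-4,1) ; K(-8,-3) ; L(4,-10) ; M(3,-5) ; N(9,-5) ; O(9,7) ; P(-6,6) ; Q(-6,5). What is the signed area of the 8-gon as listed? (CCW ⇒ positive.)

Apply the shoelace formula: 2A = Σ (x_i·y_{i+1} − x_{i+1}·y_i), indices taken mod 8.
Cross-terms: 20, 92, 10, 30, 108, 96, 6, 14  ⇒  Σ = 376
Signed area = Σ/2 = 188 (positive ⇒ counter-clockwise traversal).

188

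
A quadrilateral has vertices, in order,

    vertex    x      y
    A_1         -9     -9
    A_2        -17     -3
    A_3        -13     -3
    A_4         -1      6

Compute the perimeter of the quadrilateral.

|A_1A_2| = √((-8)² + (6)²) = √100 = 10
|A_2A_3| = √((4)² + (0)²) = √16 = 4
|A_3A_4| = √((12)² + (9)²) = √225 = 15
|A_4A_1| = √((-8)² + (-15)²) = √289 = 17
Perimeter = 10 + 4 + 15 + 17 = 46.

46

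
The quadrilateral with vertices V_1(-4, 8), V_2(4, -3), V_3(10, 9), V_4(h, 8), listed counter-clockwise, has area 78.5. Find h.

1

The doubled signed area Σ (x_i y_{i+1} − x_{i+1} y_i) is linear in h.
With h=0 it equals 158; the coefficient of h is -1 (from the two edges through V_4).
So -1·h + 158 = 2·78.5 = 157 ⇒ h = 1.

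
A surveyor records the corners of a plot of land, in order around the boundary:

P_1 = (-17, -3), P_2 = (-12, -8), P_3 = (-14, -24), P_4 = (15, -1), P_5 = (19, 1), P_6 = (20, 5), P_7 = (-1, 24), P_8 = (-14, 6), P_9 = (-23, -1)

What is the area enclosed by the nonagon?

889

Apply the shoelace formula: 2A = Σ (x_i·y_{i+1} − x_{i+1}·y_i), indices taken mod 9.
Σ = (100) + (176) + (374) + (34) + (75) + (485) + (330) + (152) + (52) = 1778
Area = |Σ|/2 = 889.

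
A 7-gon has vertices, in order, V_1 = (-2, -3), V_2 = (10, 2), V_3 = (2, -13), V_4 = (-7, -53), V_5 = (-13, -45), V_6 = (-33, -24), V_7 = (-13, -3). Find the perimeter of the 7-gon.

|V_1V_2| = √((12)² + (5)²) = √169 = 13
|V_2V_3| = √((-8)² + (-15)²) = √289 = 17
|V_3V_4| = √((-9)² + (-40)²) = √1681 = 41
|V_4V_5| = √((-6)² + (8)²) = √100 = 10
|V_5V_6| = √((-20)² + (21)²) = √841 = 29
|V_6V_7| = √((20)² + (21)²) = √841 = 29
|V_7V_1| = √((11)² + (0)²) = √121 = 11
Perimeter = 13 + 17 + 41 + 10 + 29 + 29 + 11 = 150.

150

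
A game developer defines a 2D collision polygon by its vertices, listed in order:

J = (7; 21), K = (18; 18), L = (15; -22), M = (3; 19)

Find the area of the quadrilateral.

318.5

Apply Gauss's area formula: 2A = Σ (x_i·y_{i+1} − x_{i+1}·y_i), indices taken mod 4.
Cross-terms: -252, -666, 351, -70  ⇒  Σ = -637
Area = |Σ|/2 = 318.5.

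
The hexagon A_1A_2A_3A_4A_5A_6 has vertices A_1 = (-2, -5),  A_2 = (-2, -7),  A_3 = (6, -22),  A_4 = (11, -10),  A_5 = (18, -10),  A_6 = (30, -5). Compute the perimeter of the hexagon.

|A_1A_2| = √((0)² + (-2)²) = √4 = 2
|A_2A_3| = √((8)² + (-15)²) = √289 = 17
|A_3A_4| = √((5)² + (12)²) = √169 = 13
|A_4A_5| = √((7)² + (0)²) = √49 = 7
|A_5A_6| = √((12)² + (5)²) = √169 = 13
|A_6A_1| = √((-32)² + (0)²) = √1024 = 32
Perimeter = 2 + 17 + 13 + 7 + 13 + 32 = 84.

84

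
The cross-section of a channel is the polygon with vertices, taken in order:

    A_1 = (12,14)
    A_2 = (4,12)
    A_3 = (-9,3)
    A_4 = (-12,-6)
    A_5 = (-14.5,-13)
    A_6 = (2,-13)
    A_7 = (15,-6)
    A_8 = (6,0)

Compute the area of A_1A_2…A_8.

A_1→A_2: (12)(12) − (4)(14) = 88
A_2→A_3: (4)(3) − (-9)(12) = 120
A_3→A_4: (-9)(-6) − (-12)(3) = 90
A_4→A_5: (-12)(-13) − (-14.5)(-6) = 69
A_5→A_6: (-14.5)(-13) − (2)(-13) = 214.5
A_6→A_7: (2)(-6) − (15)(-13) = 183
A_7→A_8: (15)(0) − (6)(-6) = 36
A_8→A_1: (6)(14) − (12)(0) = 84
Σ = 884.5
Area = |Σ|/2 = 442.25.

442.25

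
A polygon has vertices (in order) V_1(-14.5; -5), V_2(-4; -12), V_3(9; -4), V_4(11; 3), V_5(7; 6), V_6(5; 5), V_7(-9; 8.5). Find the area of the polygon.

327.375

V_1→V_2: (-14.5)(-12) − (-4)(-5) = 154
V_2→V_3: (-4)(-4) − (9)(-12) = 124
V_3→V_4: (9)(3) − (11)(-4) = 71
V_4→V_5: (11)(6) − (7)(3) = 45
V_5→V_6: (7)(5) − (5)(6) = 5
V_6→V_7: (5)(8.5) − (-9)(5) = 87.5
V_7→V_1: (-9)(-5) − (-14.5)(8.5) = 168.25
Σ = 654.75
Area = |Σ|/2 = 327.375.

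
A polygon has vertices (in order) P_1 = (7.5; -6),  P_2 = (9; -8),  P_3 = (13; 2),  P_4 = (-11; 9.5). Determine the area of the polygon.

Cross-terms: -6, 122, 145.5, -5.25  ⇒  Σ = 256.25
Area = |Σ|/2 = 128.125.

128.125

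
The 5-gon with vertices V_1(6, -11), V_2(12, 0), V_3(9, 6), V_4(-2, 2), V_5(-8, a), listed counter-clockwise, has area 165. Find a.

1

Write out the shoelace sum; only the two edges meeting at V_5 involve a:
2·Area = [((-2)·a − (-8)·2) + ((-8)·(-11) − 6·a)] + 234
       = -8·a + 338 = 330
⇒ a = 1.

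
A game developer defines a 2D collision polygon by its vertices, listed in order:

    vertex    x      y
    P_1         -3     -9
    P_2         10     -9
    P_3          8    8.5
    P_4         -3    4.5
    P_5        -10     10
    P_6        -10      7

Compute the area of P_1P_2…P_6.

245.75

Apply Gauss's area formula: 2A = Σ (x_i·y_{i+1} − x_{i+1}·y_i), indices taken mod 6.
Σ = (117) + (157) + (61.5) + (15) + (30) + (111) = 491.5
Area = |Σ|/2 = 245.75.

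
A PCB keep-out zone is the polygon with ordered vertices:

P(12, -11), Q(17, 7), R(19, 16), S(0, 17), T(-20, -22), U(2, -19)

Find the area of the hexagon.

851.5

Apply Gauss's area formula: 2A = Σ (x_i·y_{i+1} − x_{i+1}·y_i), indices taken mod 6.
Σ = (271) + (139) + (323) + (340) + (424) + (206) = 1703
Area = |Σ|/2 = 851.5.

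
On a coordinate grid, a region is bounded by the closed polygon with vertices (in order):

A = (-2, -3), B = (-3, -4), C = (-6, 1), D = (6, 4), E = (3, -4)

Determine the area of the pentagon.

55.5

Σ = (-1) + (-27) + (-30) + (-36) + (-17) = -111
Area = |Σ|/2 = 55.5.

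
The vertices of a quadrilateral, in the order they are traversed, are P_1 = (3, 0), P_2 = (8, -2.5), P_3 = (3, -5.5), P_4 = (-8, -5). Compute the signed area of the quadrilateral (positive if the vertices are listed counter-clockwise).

P_1→P_2: (3)(-2.5) − (8)(0) = -7.5
P_2→P_3: (8)(-5.5) − (3)(-2.5) = -36.5
P_3→P_4: (3)(-5) − (-8)(-5.5) = -59
P_4→P_1: (-8)(0) − (3)(-5) = 15
Σ = -88
Signed area = Σ/2 = -44 (negative ⇒ clockwise traversal).

-44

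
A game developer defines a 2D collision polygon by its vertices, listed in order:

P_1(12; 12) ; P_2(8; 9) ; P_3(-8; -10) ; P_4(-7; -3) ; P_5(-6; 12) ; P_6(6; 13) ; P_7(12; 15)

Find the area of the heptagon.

198

Σ = (12) + (-8) + (-46) + (-102) + (-150) + (-66) + (-36) = -396
Area = |Σ|/2 = 198.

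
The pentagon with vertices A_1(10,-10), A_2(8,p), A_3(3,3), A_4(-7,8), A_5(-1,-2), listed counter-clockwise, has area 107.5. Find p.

The doubled signed area Σ (x_i y_{i+1} − x_{i+1} y_i) is linear in p.
With p=0 it equals 201; the coefficient of p is 7 (from the two edges through A_2).
So 7·p + 201 = 2·107.5 = 215 ⇒ p = 2.

2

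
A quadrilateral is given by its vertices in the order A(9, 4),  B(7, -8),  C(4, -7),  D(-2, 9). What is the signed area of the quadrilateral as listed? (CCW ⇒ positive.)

A→B: (9)(-8) − (7)(4) = -100
B→C: (7)(-7) − (4)(-8) = -17
C→D: (4)(9) − (-2)(-7) = 22
D→A: (-2)(4) − (9)(9) = -89
Σ = -184
Signed area = Σ/2 = -92 (negative ⇒ clockwise traversal).

-92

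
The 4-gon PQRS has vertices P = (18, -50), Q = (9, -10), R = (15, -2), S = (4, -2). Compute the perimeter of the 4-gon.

112

|PQ| = √((-9)² + (40)²) = √1681 = 41
|QR| = √((6)² + (8)²) = √100 = 10
|RS| = √((-11)² + (0)²) = √121 = 11
|SP| = √((14)² + (-48)²) = √2500 = 50
Perimeter = 41 + 10 + 11 + 50 = 112.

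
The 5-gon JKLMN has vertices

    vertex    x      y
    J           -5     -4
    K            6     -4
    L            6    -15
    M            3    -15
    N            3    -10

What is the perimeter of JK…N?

40

|JK| = √((11)² + (0)²) = √121 = 11
|KL| = √((0)² + (-11)²) = √121 = 11
|LM| = √((-3)² + (0)²) = √9 = 3
|MN| = √((0)² + (5)²) = √25 = 5
|NJ| = √((-8)² + (6)²) = √100 = 10
Perimeter = 11 + 11 + 3 + 5 + 10 = 40.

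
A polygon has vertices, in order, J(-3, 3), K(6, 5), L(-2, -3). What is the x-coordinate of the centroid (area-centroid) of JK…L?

1/3

Apply Gauss's area formula. First the cross-terms c_i = x_i·y_{i+1} − x_{i+1}·y_i:
  -33, -8, -15  ⇒  2A = -56, A = -28.
Then Σ (x_i + x_{i+1})·c_i = -56, so x̄ = -56 / (6·(-28)) = 1/3.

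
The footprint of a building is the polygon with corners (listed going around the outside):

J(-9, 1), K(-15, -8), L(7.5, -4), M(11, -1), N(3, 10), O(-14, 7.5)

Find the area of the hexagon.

286.25

J→K: (-9)(-8) − (-15)(1) = 87
K→L: (-15)(-4) − (7.5)(-8) = 120
L→M: (7.5)(-1) − (11)(-4) = 36.5
M→N: (11)(10) − (3)(-1) = 113
N→O: (3)(7.5) − (-14)(10) = 162.5
O→J: (-14)(1) − (-9)(7.5) = 53.5
Σ = 572.5
Area = |Σ|/2 = 286.25.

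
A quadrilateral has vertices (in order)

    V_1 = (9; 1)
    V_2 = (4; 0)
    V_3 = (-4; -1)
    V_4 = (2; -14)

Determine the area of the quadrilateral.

89

V_1→V_2: (9)(0) − (4)(1) = -4
V_2→V_3: (4)(-1) − (-4)(0) = -4
V_3→V_4: (-4)(-14) − (2)(-1) = 58
V_4→V_1: (2)(1) − (9)(-14) = 128
Σ = 178
Area = |Σ|/2 = 89.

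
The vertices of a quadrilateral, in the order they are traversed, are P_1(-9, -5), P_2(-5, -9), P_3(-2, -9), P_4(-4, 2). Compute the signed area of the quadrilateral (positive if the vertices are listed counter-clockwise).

Apply the surveyor's formula: 2A = Σ (x_i·y_{i+1} − x_{i+1}·y_i), indices taken mod 4.
P_1→P_2: (-9)(-9) − (-5)(-5) = 56
P_2→P_3: (-5)(-9) − (-2)(-9) = 27
P_3→P_4: (-2)(2) − (-4)(-9) = -40
P_4→P_1: (-4)(-5) − (-9)(2) = 38
Σ = 81
Signed area = Σ/2 = 40.5 (positive ⇒ counter-clockwise traversal).

40.5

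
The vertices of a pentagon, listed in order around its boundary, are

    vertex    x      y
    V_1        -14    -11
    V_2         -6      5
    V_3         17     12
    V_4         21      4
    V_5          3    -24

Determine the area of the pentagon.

681

V_1→V_2: (-14)(5) − (-6)(-11) = -136
V_2→V_3: (-6)(12) − (17)(5) = -157
V_3→V_4: (17)(4) − (21)(12) = -184
V_4→V_5: (21)(-24) − (3)(4) = -516
V_5→V_1: (3)(-11) − (-14)(-24) = -369
Σ = -1362
Area = |Σ|/2 = 681.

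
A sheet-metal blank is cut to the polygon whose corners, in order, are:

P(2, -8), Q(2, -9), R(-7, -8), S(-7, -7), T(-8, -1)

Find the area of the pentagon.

Apply the surveyor's formula: 2A = Σ (x_i·y_{i+1} − x_{i+1}·y_i), indices taken mod 5.
Cross-terms: -2, -79, -7, -49, 66  ⇒  Σ = -71
Area = |Σ|/2 = 35.5.

35.5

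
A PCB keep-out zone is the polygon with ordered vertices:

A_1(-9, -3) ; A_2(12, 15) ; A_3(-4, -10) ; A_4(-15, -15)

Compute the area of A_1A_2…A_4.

Apply the shoelace formula: 2A = Σ (x_i·y_{i+1} − x_{i+1}·y_i), indices taken mod 4.
A_1→A_2: (-9)(15) − (12)(-3) = -99
A_2→A_3: (12)(-10) − (-4)(15) = -60
A_3→A_4: (-4)(-15) − (-15)(-10) = -90
A_4→A_1: (-15)(-3) − (-9)(-15) = -90
Σ = -339
Area = |Σ|/2 = 169.5.

169.5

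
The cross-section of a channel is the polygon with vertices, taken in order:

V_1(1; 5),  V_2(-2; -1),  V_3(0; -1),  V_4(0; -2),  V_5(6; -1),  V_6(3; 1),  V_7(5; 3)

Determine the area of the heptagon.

Apply the shoelace formula: 2A = Σ (x_i·y_{i+1} − x_{i+1}·y_i), indices taken mod 7.
Σ = (9) + (2) + (0) + (12) + (9) + (4) + (22) = 58
Area = |Σ|/2 = 29.

29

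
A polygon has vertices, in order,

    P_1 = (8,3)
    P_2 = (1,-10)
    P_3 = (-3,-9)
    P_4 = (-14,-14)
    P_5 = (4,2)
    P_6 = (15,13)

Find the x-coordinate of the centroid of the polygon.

Apply the shoelace formula. First the cross-terms c_i = x_i·y_{i+1} − x_{i+1}·y_i:
  -83, -39, -84, 28, 22, -59  ⇒  2A = -215, A = -107.5.
Then Σ (x_i + x_{i+1})·c_i = -460, so x̄ = -460 / (6·(-107.5)) = 92/129.

92/129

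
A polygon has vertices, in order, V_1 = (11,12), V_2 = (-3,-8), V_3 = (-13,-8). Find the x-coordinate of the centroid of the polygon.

Apply Gauss's area formula. First the cross-terms c_i = x_i·y_{i+1} − x_{i+1}·y_i:
  -52, -80, -68  ⇒  2A = -200, A = -100.
Then Σ (x_i + x_{i+1})·c_i = 1000, so x̄ = 1000 / (6·(-100)) = -5/3.

-5/3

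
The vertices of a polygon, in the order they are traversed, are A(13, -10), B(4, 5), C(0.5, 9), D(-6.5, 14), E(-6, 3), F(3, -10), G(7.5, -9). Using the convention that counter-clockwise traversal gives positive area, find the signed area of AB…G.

Σ = (105) + (33.5) + (65.5) + (64.5) + (51) + (48) + (42) = 409.5
Signed area = Σ/2 = 204.75 (positive ⇒ counter-clockwise traversal).

204.75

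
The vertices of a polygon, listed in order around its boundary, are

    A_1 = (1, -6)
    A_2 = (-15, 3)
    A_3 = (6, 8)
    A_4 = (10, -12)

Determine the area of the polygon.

Σ = (-87) + (-138) + (-152) + (-48) = -425
Area = |Σ|/2 = 212.5.

212.5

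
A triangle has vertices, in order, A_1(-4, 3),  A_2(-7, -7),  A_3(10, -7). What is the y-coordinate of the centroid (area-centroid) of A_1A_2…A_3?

-11/3

Apply the shoelace formula. First the cross-terms c_i = x_i·y_{i+1} − x_{i+1}·y_i:
  49, 119, 2  ⇒  2A = 170, A = 85.
Then Σ (y_i + y_{i+1})·c_i = -1870, so ȳ = -1870 / (6·85) = -11/3.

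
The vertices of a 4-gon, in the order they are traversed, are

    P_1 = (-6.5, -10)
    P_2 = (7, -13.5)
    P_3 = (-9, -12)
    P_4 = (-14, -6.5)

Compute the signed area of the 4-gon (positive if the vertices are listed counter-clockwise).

-29.75

P_1→P_2: (-6.5)(-13.5) − (7)(-10) = 157.75
P_2→P_3: (7)(-12) − (-9)(-13.5) = -205.5
P_3→P_4: (-9)(-6.5) − (-14)(-12) = -109.5
P_4→P_1: (-14)(-10) − (-6.5)(-6.5) = 97.75
Σ = -59.5
Signed area = Σ/2 = -29.75 (negative ⇒ clockwise traversal).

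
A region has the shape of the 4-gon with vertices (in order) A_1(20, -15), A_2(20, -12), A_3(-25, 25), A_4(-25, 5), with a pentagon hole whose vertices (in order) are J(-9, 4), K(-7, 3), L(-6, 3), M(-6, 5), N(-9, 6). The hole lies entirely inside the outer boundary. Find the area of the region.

Outer boundary:
Apply the surveyor's formula: 2A = Σ (x_i·y_{i+1} − x_{i+1}·y_i), indices taken mod 4.
Σ = (60) + (200) + (500) + (275) = 1035
Area = |Σ|/2 = 517.5.
Hole:
Apply the surveyor's formula: 2A = Σ (x_i·y_{i+1} − x_{i+1}·y_i), indices taken mod 5.
J→K: (-9)(3) − (-7)(4) = 1
K→L: (-7)(3) − (-6)(3) = -3
L→M: (-6)(5) − (-6)(3) = -12
M→N: (-6)(6) − (-9)(5) = 9
N→J: (-9)(4) − (-9)(6) = 18
Σ = 13
Area = |Σ|/2 = 6.5.
Net area = 517.5 − 6.5 = 511.

511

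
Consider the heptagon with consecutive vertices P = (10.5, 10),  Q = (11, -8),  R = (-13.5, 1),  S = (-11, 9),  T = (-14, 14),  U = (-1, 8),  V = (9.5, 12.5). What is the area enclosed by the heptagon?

326.125

Apply the shoelace (surveyor's) formula: 2A = Σ (x_i·y_{i+1} − x_{i+1}·y_i), indices taken mod 7.
Cross-terms: -194, -97, -110.5, -28, -98, -88.5, -36.25  ⇒  Σ = -652.25
Area = |Σ|/2 = 326.125.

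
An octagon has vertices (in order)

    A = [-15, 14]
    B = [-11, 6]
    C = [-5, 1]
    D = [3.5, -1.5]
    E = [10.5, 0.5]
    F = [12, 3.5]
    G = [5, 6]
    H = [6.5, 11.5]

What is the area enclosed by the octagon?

235.875

Σ = (64) + (19) + (4) + (17.5) + (30.75) + (54.5) + (18.5) + (263.5) = 471.75
Area = |Σ|/2 = 235.875.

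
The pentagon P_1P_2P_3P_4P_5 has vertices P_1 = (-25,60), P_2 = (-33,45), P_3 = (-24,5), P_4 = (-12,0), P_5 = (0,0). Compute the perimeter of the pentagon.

148

|P_1P_2| = √((-8)² + (-15)²) = √289 = 17
|P_2P_3| = √((9)² + (-40)²) = √1681 = 41
|P_3P_4| = √((12)² + (-5)²) = √169 = 13
|P_4P_5| = √((12)² + (0)²) = √144 = 12
|P_5P_1| = √((-25)² + (60)²) = √4225 = 65
Perimeter = 17 + 41 + 13 + 12 + 65 = 148.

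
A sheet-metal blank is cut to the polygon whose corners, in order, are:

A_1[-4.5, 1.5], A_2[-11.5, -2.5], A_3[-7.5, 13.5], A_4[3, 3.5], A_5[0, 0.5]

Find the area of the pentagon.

104.25

A_1→A_2: (-4.5)(-2.5) − (-11.5)(1.5) = 28.5
A_2→A_3: (-11.5)(13.5) − (-7.5)(-2.5) = -174
A_3→A_4: (-7.5)(3.5) − (3)(13.5) = -66.75
A_4→A_5: (3)(0.5) − (0)(3.5) = 1.5
A_5→A_1: (0)(1.5) − (-4.5)(0.5) = 2.25
Σ = -208.5
Area = |Σ|/2 = 104.25.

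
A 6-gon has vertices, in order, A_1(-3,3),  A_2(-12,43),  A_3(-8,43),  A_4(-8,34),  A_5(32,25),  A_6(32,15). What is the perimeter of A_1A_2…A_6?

|A_1A_2| = √((-9)² + (40)²) = √1681 = 41
|A_2A_3| = √((4)² + (0)²) = √16 = 4
|A_3A_4| = √((0)² + (-9)²) = √81 = 9
|A_4A_5| = √((40)² + (-9)²) = √1681 = 41
|A_5A_6| = √((0)² + (-10)²) = √100 = 10
|A_6A_1| = √((-35)² + (-12)²) = √1369 = 37
Perimeter = 41 + 4 + 9 + 41 + 10 + 37 = 142.

142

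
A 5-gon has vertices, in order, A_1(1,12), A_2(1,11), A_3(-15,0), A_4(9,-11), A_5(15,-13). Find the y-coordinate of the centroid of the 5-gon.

-0.8

Apply the shoelace (surveyor's) formula. First the cross-terms c_i = x_i·y_{i+1} − x_{i+1}·y_i:
  -1, 165, 165, 48, 193  ⇒  2A = 570, A = 285.
Then Σ (y_i + y_{i+1})·c_i = -1368, so ȳ = -1368 / (6·285) = -0.8.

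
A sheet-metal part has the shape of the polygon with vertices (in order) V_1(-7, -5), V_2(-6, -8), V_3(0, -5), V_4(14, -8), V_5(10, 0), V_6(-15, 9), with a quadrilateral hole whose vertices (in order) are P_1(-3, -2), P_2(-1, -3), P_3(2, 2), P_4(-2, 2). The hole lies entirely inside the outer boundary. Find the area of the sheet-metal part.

Outer boundary:
Apply the shoelace (surveyor's) formula: 2A = Σ (x_i·y_{i+1} − x_{i+1}·y_i), indices taken mod 6.
V_1→V_2: (-7)(-8) − (-6)(-5) = 26
V_2→V_3: (-6)(-5) − (0)(-8) = 30
V_3→V_4: (0)(-8) − (14)(-5) = 70
V_4→V_5: (14)(0) − (10)(-8) = 80
V_5→V_6: (10)(9) − (-15)(0) = 90
V_6→V_1: (-15)(-5) − (-7)(9) = 138
Σ = 434
Area = |Σ|/2 = 217.
Hole:
Apply the shoelace formula: 2A = Σ (x_i·y_{i+1} − x_{i+1}·y_i), indices taken mod 4.
Cross-terms: 7, 4, 8, 10  ⇒  Σ = 29
Area = |Σ|/2 = 14.5.
Net area = 217 − 14.5 = 202.5.

202.5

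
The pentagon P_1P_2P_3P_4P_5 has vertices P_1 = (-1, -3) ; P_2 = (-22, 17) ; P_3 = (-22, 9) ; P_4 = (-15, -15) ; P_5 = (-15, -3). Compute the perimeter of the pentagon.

88

|P_1P_2| = √((-21)² + (20)²) = √841 = 29
|P_2P_3| = √((0)² + (-8)²) = √64 = 8
|P_3P_4| = √((7)² + (-24)²) = √625 = 25
|P_4P_5| = √((0)² + (12)²) = √144 = 12
|P_5P_1| = √((14)² + (0)²) = √196 = 14
Perimeter = 29 + 8 + 25 + 12 + 14 = 88.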